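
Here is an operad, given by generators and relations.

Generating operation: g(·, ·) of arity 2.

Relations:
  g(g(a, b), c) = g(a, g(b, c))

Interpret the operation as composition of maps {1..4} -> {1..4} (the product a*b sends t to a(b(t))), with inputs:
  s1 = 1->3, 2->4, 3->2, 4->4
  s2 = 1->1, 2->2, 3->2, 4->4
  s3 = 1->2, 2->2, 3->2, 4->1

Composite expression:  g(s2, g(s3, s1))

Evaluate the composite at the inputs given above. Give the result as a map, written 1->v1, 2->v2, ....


1->2, 2->1, 3->2, 4->1

g(s3, s1) = 1->2, 2->1, 3->2, 4->1
g(s2, g(s3, s1)) = 1->2, 2->1, 3->2, 4->1


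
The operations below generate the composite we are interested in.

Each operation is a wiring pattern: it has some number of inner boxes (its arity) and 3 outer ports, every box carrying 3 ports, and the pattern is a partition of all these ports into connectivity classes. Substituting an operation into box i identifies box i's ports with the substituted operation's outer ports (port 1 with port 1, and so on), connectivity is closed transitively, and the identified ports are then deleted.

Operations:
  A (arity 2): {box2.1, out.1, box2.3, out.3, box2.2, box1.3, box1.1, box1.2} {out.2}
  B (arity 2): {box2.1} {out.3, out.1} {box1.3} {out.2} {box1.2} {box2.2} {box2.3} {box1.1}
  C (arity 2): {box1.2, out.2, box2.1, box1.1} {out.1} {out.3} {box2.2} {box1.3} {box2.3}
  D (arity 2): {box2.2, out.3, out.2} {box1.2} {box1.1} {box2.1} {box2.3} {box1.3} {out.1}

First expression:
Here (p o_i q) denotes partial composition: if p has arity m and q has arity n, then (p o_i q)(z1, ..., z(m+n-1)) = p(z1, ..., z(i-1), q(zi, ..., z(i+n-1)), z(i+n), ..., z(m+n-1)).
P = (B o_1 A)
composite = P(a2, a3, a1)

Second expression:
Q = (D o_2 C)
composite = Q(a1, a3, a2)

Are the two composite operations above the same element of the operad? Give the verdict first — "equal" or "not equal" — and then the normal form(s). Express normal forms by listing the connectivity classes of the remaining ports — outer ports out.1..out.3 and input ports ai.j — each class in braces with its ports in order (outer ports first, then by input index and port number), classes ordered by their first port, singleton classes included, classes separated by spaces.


not equal: they reduce to {out.1, out.3} {out.2} {a1.1} {a1.2} {a1.3} {a2.1, a2.2, a2.3, a3.1, a3.2, a3.3} and {out.1} {out.2, out.3, a2.1, a3.1, a3.2} {a1.1} {a1.2} {a1.3} {a2.2} {a2.3} {a3.3}


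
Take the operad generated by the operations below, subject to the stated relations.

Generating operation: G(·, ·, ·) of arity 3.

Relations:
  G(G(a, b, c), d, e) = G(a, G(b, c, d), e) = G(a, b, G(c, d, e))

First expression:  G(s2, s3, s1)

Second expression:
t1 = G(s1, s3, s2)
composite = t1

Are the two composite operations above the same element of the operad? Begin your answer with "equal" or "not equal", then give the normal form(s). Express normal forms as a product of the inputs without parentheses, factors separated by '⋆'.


The first composite normalizes to s2 ⋆ s3 ⋆ s1
The second composite normalizes to s1 ⋆ s3 ⋆ s2
The forms do not match — not equal.

not equal; the first gives s2 ⋆ s3 ⋆ s1 and the second s1 ⋆ s3 ⋆ s2


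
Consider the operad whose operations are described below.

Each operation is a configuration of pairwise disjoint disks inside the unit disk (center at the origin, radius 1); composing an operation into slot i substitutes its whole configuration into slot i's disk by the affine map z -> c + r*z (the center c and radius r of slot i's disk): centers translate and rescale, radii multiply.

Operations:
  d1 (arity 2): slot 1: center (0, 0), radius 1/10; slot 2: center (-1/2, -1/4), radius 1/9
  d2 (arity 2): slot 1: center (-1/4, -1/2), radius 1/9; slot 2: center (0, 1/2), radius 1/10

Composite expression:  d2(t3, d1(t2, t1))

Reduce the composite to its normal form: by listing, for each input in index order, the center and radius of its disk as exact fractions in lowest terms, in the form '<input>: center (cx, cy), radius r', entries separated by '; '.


Below d2, radii multiply path by path; the t-disk centers shift.
for t3, the 1-step affine chain lands on center (-1/4, -1/2), radius 1/9
for t2, the 2-step affine chain lands on center (0, 1/2), radius 1/100
for t1, the 2-step affine chain lands on center (-1/20, 19/40), radius 1/90

t1: center (-1/20, 19/40), radius 1/90; t2: center (0, 1/2), radius 1/100; t3: center (-1/4, -1/2), radius 1/9


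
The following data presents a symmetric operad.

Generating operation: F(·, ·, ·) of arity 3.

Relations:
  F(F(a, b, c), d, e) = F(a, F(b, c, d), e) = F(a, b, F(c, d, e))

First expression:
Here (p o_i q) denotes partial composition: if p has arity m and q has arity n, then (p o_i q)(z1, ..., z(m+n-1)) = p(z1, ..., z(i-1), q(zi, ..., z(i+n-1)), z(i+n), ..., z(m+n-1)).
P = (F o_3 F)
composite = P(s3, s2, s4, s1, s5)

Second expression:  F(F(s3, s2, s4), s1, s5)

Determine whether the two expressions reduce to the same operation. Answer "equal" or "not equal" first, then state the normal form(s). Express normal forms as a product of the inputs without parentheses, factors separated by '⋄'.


The first composite normalizes to s3 ⋄ s2 ⋄ s4 ⋄ s1 ⋄ s5
The second composite normalizes to s3 ⋄ s2 ⋄ s4 ⋄ s1 ⋄ s5
Both agree, so they are equal.

equal: each reduces to s3 ⋄ s2 ⋄ s4 ⋄ s1 ⋄ s5


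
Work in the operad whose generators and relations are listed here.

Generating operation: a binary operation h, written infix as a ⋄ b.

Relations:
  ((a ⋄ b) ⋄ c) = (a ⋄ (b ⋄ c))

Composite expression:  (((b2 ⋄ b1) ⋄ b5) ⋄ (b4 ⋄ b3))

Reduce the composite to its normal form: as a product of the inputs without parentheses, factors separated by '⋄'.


b2 ⋄ b1 ⋄ b5 ⋄ b4 ⋄ b3

Key point: h is associative — brackets drop, the b-order remains.
(b2 ⋄ b1) unparenthesizes to b2 ⋄ b1
((b2 ⋄ b1) ⋄ b5) unparenthesizes to b2 ⋄ b1 ⋄ b5
(b4 ⋄ b3) unparenthesizes to b4 ⋄ b3
(((b2 ⋄ b1) ⋄ b5) ⋄ (b4 ⋄ b3)) unparenthesizes to b2 ⋄ b1 ⋄ b5 ⋄ b4 ⋄ b3


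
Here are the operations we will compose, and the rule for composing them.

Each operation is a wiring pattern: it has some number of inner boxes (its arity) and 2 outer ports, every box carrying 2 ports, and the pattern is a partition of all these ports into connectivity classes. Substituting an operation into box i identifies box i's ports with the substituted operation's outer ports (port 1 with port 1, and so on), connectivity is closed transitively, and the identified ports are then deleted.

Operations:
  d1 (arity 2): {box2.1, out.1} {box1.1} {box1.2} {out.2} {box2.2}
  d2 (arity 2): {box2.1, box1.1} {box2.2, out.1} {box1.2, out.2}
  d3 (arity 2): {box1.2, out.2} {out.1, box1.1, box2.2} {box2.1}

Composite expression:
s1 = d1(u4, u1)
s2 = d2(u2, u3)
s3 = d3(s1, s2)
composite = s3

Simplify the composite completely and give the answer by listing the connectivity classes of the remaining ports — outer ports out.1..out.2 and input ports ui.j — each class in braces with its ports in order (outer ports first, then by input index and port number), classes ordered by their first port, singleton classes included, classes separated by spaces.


{out.1, u1.1, u2.2} {out.2} {u1.2} {u2.1, u3.1} {u3.2} {u4.1} {u4.2}


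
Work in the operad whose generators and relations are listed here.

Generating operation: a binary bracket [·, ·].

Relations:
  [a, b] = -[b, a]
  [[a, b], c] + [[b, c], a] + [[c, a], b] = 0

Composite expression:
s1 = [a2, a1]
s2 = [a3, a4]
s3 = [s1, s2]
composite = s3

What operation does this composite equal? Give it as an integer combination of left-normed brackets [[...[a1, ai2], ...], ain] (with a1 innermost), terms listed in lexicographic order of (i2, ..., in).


-[[[a1, a2], a3], a4] + [[[a1, a2], a4], a3]

Left-normed coefficients sit on the a1-initial expansion words.
Composite bracket: [[a2, a1], [a3, a4]]
Full expansion: 8 signed words from ab - ba (2^3 = 8).
Words beginning with a1 determine it all:
  the word a1a2a3a4 carries sign -1 and contributes -[[[a1, a2], a3], a4]
  the word a1a2a4a3 carries sign +1 and contributes +[[[a1, a2], a4], a3]


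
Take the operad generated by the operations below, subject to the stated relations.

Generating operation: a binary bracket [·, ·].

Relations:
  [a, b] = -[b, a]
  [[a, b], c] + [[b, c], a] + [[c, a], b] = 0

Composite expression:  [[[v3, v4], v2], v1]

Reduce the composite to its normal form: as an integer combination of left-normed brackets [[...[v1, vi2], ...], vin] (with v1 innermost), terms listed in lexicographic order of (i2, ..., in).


[[[v1, v2], v3], v4] - [[[v1, v2], v4], v3] - [[[v1, v3], v4], v2] + [[[v1, v4], v3], v2]

Antisymmetry and Jacobi reduce to v1-anchored left-normed brackets.
Composite bracket: [[[v3, v4], v2], v1]
Expanding via [a, b] = ab - ba: 8 signed words (2^3 = 8).
Only words starting with v1 matter:
  from v1v2v3v4, sign +1: term +[[[v1, v2], v3], v4]
  from v1v2v4v3, sign -1: term -[[[v1, v2], v4], v3]
  from v1v3v4v2, sign -1: term -[[[v1, v3], v4], v2]
  from v1v4v3v2, sign +1: term +[[[v1, v4], v3], v2]


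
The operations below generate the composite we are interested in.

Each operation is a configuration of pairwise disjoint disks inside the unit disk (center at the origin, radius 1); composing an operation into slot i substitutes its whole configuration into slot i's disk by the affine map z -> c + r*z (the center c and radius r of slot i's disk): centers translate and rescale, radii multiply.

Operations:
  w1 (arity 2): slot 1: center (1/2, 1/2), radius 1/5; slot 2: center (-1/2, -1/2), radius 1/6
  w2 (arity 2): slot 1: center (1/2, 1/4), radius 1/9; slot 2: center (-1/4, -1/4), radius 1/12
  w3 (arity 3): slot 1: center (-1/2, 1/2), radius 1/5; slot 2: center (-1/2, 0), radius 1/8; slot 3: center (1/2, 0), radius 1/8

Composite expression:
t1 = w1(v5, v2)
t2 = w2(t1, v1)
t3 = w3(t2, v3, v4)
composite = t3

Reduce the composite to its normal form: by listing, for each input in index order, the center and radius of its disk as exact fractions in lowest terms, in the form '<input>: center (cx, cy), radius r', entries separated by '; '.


v1: center (-11/20, 9/20), radius 1/60; v2: center (-37/90, 97/180), radius 1/270; v3: center (-1/2, 0), radius 1/8; v4: center (1/2, 0), radius 1/8; v5: center (-7/18, 101/180), radius 1/225

Below w3, radii multiply path by path; the v-disk centers shift.
input v5: applying the 3 nested substitutions gives center (-7/18, 101/180), radius 1/225
input v2: applying the 3 nested substitutions gives center (-37/90, 97/180), radius 1/270
input v1: applying the 2 nested substitutions gives center (-11/20, 9/20), radius 1/60
input v3: applying the 1 nested substitution gives center (-1/2, 0), radius 1/8
input v4: applying the 1 nested substitution gives center (1/2, 0), radius 1/8


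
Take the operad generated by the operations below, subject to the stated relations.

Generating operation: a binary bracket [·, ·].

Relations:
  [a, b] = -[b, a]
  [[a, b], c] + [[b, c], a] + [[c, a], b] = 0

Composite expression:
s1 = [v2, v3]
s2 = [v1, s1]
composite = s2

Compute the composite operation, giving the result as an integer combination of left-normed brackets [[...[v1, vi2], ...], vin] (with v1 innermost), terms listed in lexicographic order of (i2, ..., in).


[[v1, v2], v3] - [[v1, v3], v2]

Skip Jacobi rewriting: expand, keep v1-initial words, read off terms.
Composite bracket: [v1, [v2, v3]]
Expanding via [a, b] = ab - ba: 4 signed words (2^2 = 4).
Words beginning with v1 determine it all:
  sign of v1v2v3 is +1, so it contributes +[[v1, v2], v3]
  sign of v1v3v2 is -1, so it contributes -[[v1, v3], v2]


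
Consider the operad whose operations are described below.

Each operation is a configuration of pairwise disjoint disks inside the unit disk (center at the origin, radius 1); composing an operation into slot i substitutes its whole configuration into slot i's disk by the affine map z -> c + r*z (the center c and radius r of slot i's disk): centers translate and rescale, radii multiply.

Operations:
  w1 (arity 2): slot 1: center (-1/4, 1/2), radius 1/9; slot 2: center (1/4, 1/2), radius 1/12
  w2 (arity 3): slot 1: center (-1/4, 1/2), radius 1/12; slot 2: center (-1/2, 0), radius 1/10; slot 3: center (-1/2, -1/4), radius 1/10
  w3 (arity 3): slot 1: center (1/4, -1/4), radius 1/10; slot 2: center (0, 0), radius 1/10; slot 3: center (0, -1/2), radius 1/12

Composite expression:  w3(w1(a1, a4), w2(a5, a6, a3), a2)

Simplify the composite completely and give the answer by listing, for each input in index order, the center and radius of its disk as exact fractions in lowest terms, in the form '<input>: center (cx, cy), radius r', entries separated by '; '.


Each a-disk chains the slot maps above it in w3; radii multiply.
input a1: composing its 2 substitution steps yields center (9/40, -1/5), radius 1/90
input a4: composing its 2 substitution steps yields center (11/40, -1/5), radius 1/120
input a5: composing its 2 substitution steps yields center (-1/40, 1/20), radius 1/120
input a6: composing its 2 substitution steps yields center (-1/20, 0), radius 1/100
input a3: composing its 2 substitution steps yields center (-1/20, -1/40), radius 1/100
input a2: composing its 1 substitution step yields center (0, -1/2), radius 1/12

a1: center (9/40, -1/5), radius 1/90; a2: center (0, -1/2), radius 1/12; a3: center (-1/20, -1/40), radius 1/100; a4: center (11/40, -1/5), radius 1/120; a5: center (-1/40, 1/20), radius 1/120; a6: center (-1/20, 0), radius 1/100


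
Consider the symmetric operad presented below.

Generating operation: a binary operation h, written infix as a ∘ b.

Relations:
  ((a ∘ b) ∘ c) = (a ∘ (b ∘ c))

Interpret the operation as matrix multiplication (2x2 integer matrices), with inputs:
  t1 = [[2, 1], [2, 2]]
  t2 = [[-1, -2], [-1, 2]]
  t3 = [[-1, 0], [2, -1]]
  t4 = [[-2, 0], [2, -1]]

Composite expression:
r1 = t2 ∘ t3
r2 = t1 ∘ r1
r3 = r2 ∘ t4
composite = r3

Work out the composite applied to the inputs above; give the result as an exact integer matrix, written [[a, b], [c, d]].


[[6, -2], [-8, 0]]

(t2 ∘ t3) = [[-3, 2], [5, -2]]
(t1 ∘ (t2 ∘ t3)) = [[-1, 2], [4, 0]]
((t1 ∘ (t2 ∘ t3)) ∘ t4) = [[6, -2], [-8, 0]]


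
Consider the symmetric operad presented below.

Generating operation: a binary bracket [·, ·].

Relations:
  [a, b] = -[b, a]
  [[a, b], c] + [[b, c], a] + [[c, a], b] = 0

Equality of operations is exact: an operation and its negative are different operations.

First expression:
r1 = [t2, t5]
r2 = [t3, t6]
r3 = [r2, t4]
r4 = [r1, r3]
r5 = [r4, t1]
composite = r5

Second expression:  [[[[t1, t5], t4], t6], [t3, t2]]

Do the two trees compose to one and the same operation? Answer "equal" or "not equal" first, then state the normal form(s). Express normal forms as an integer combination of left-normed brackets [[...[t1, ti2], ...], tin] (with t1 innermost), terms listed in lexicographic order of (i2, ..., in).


The first expression, normalized: -[[[[[t1, t2], t5], t3], t6], t4] + [[[[[t1, t2], t5], t4], t3], t6] - [[[[[t1, t2], t5], t4], t6], t3] + [[[[[t1, t2], t5], t6], t3], t4] + [[[[[t1, t3], t6], t4], t2], t5] - [[[[[t1, t3], t6], t4], t5], t2] - [[[[[t1, t4], t3], t6], t2], t5] + [[[[[t1, t4], t3], t6], t5], t2] + [[[[[t1, t4], t6], t3], t2], t5] - [[[[[t1, t4], t6], t3], t5], t2] + [[[[[t1, t5], t2], t3], t6], t4] - [[[[[t1, t5], t2], t4], t3], t6] + [[[[[t1, t5], t2], t4], t6], t3] - [[[[[t1, t5], t2], t6], t3], t4] - [[[[[t1, t6], t3], t4], t2], t5] + [[[[[t1, t6], t3], t4], t5], t2]
The second expression, normalized: -[[[[[t1, t5], t4], t6], t2], t3] + [[[[[t1, t5], t4], t6], t3], t2]
Different reductions; not equal.

not equal — first -[[[[[t1, t2], t5], t3], t6], t4] + [[[[[t1, t2], t5], t4], t3], t6] - [[[[[t1, t2], t5], t4], t6], t3] + [[[[[t1, t2], t5], t6], t3], t4] + [[[[[t1, t3], t6], t4], t2], t5] - [[[[[t1, t3], t6], t4], t5], t2] - [[[[[t1, t4], t3], t6], t2], t5] + [[[[[t1, t4], t3], t6], t5], t2] + [[[[[t1, t4], t6], t3], t2], t5] - [[[[[t1, t4], t6], t3], t5], t2] + [[[[[t1, t5], t2], t3], t6], t4] - [[[[[t1, t5], t2], t4], t3], t6] + [[[[[t1, t5], t2], t4], t6], t3] - [[[[[t1, t5], t2], t6], t3], t4] - [[[[[t1, t6], t3], t4], t2], t5] + [[[[[t1, t6], t3], t4], t5], t2], second -[[[[[t1, t5], t4], t6], t2], t3] + [[[[[t1, t5], t4], t6], t3], t2]


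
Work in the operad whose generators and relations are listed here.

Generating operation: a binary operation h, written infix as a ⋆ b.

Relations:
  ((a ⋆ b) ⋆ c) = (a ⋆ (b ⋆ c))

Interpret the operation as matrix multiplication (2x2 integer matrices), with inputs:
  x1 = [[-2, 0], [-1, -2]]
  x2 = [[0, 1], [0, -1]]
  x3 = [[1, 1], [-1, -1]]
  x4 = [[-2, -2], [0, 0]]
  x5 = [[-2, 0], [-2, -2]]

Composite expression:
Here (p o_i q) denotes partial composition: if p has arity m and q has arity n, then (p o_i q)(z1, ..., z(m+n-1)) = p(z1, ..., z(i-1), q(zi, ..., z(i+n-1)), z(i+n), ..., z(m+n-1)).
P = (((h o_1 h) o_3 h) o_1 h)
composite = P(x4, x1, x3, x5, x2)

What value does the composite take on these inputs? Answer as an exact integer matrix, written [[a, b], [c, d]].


[[0, -4], [0, 0]]

(x4 ⋆ x1) = [[6, 4], [0, 0]]
((x4 ⋆ x1) ⋆ x3) = [[2, 2], [0, 0]]
(x5 ⋆ x2) = [[0, -2], [0, 0]]
(((x4 ⋆ x1) ⋆ x3) ⋆ (x5 ⋆ x2)) = [[0, -4], [0, 0]]


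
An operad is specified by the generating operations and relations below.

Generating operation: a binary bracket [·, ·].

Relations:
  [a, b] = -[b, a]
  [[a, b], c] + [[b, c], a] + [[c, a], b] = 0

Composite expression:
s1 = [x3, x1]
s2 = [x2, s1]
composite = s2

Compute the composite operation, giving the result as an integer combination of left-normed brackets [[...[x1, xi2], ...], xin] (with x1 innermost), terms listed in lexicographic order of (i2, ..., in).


[[x1, x3], x2]

Antisymmetry and Jacobi reduce to x1-anchored left-normed brackets.
Composite bracket: [x2, [x3, x1]]
Each bracket splits as ab - ba, giving 4 signed words (2^2 = 4).
Coefficients come from the x1-initial words:
  x1x3x2 (sign +1) contributes +[[x1, x3], x2]


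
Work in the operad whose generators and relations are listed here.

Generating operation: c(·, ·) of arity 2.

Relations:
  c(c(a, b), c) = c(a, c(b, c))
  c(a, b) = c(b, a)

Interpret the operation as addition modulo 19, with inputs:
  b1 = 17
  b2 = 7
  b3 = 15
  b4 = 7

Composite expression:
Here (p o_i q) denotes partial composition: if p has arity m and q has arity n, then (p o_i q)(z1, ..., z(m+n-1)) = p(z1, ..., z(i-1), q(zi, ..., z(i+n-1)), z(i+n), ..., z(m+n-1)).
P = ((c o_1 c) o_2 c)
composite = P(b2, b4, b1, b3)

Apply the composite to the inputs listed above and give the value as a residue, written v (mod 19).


8 (mod 19)

c(b4, b1) = 5
c(b2, c(b4, b1)) = 12
c(c(b2, c(b4, b1)), b3) = 8


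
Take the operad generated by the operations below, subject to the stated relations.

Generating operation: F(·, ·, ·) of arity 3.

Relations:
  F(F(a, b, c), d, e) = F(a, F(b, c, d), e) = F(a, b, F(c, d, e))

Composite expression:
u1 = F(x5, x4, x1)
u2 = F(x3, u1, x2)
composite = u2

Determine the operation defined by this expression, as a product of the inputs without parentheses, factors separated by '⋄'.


x3 ⋄ x5 ⋄ x4 ⋄ x1 ⋄ x2

The F-tree's shape is irrelevant; the x-reading-order decides.
F(x5, x4, x1) collapses to x5 ⋄ x4 ⋄ x1
F(x3, F(x5, x4, x1), x2) collapses to x3 ⋄ x5 ⋄ x4 ⋄ x1 ⋄ x2


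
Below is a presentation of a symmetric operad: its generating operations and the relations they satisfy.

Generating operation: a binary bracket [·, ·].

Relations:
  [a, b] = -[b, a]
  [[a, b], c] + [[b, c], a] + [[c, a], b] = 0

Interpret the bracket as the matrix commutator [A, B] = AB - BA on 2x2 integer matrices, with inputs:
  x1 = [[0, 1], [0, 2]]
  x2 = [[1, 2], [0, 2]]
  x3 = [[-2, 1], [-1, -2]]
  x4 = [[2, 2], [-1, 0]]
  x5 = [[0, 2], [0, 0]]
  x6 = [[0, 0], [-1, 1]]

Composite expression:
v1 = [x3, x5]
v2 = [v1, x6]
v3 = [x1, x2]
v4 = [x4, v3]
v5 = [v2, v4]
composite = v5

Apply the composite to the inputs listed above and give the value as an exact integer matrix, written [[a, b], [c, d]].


[[24, 0], [-24, -24]]

[x3, x5] = [[2, 0], [0, -2]]
[[x3, x5], x6] = [[0, 0], [4, 0]]
[x1, x2] = [[0, -3], [0, 0]]
[x4, [x1, x2]] = [[-3, -6], [0, 3]]
[[[x3, x5], x6], [x4, [x1, x2]]] = [[24, 0], [-24, -24]]


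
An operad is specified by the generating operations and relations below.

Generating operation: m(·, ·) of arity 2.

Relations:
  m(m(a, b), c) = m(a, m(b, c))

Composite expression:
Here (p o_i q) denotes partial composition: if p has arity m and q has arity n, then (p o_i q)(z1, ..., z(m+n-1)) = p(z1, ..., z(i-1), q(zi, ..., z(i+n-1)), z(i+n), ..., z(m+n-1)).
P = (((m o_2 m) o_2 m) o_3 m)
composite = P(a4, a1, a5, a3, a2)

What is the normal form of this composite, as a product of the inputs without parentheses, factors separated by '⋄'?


a4 ⋄ a1 ⋄ a5 ⋄ a3 ⋄ a2

Every regrouping of m is equal, so read the a-inputs in written order.
m(a5, a3) reduces to a5 ⋄ a3
m(a1, m(a5, a3)) reduces to a1 ⋄ a5 ⋄ a3
m(m(a1, m(a5, a3)), a2) reduces to a1 ⋄ a5 ⋄ a3 ⋄ a2
m(a4, m(m(a1, m(a5, a3)), a2)) reduces to a4 ⋄ a1 ⋄ a5 ⋄ a3 ⋄ a2


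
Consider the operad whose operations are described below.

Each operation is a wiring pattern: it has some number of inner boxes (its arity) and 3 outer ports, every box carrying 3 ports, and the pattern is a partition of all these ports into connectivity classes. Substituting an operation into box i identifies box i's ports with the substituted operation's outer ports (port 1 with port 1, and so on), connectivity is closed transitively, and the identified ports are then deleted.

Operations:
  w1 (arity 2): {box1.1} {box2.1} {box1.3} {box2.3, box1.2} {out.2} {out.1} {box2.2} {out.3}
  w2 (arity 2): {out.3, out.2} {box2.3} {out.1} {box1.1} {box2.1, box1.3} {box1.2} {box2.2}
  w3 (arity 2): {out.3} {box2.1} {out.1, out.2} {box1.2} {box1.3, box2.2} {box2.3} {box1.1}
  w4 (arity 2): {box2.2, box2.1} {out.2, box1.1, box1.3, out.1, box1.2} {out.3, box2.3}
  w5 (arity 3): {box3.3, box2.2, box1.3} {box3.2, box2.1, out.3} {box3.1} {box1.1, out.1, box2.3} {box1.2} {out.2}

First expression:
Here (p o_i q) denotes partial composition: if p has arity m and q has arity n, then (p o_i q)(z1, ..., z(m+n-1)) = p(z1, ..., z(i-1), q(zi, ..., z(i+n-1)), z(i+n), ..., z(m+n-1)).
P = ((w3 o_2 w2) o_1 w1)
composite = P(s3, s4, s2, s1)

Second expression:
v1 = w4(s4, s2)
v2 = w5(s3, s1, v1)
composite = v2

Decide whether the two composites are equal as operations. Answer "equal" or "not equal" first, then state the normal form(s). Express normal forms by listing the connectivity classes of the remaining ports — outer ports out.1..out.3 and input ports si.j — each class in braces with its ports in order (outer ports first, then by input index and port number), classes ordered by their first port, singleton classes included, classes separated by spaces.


The first expression, normalized: {out.1, out.2} {out.3} {s1.1, s2.3} {s1.2} {s1.3} {s2.1} {s2.2} {s3.1} {s3.2, s4.3} {s3.3} {s4.1} {s4.2}
The second expression, normalized: {out.1, s1.3, s3.1} {out.2} {out.3, s1.1, s4.1, s4.2, s4.3} {s1.2, s2.3, s3.3} {s2.1, s2.2} {s3.2}
The normal forms differ: not equal.

not equal; first: {out.1, out.2} {out.3} {s1.1, s2.3} {s1.2} {s1.3} {s2.1} {s2.2} {s3.1} {s3.2, s4.3} {s3.3} {s4.1} {s4.2}; second: {out.1, s1.3, s3.1} {out.2} {out.3, s1.1, s4.1, s4.2, s4.3} {s1.2, s2.3, s3.3} {s2.1, s2.2} {s3.2}


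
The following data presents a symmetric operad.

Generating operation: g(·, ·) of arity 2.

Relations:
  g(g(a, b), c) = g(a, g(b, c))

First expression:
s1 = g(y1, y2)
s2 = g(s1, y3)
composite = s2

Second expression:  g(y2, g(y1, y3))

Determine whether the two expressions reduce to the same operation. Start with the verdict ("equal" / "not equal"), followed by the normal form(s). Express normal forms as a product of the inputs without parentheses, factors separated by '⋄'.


not equal: they reduce to y1 ⋄ y2 ⋄ y3 and y2 ⋄ y1 ⋄ y3

The first expression reduces to y1 ⋄ y2 ⋄ y3
The second expression reduces to y2 ⋄ y1 ⋄ y3
Distinct normal forms: not equal.


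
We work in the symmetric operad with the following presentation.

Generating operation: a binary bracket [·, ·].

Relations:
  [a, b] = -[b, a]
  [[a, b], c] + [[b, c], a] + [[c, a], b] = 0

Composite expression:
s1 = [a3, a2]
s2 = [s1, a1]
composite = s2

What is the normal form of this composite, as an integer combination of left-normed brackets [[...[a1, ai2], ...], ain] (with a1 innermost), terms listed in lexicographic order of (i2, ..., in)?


[[a1, a2], a3] - [[a1, a3], a2]

Left-normed coefficients sit on the a1-initial expansion words.
Composite bracket: [[a3, a2], a1]
Under [a, b] = ab - ba we get 4 signed associative words (2^2 = 4).
Keep just the words that open with a1:
  a1a2a3 appears with sign +1, giving the term +[[a1, a2], a3]
  a1a3a2 appears with sign -1, giving the term -[[a1, a3], a2]


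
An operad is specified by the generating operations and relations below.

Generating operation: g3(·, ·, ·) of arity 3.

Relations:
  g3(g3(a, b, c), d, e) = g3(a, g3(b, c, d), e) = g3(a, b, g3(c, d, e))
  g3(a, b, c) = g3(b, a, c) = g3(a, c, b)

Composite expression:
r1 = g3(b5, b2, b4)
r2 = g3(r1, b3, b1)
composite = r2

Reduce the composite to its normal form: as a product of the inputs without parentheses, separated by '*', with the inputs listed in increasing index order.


b1 * b2 * b3 * b4 * b5

Shape and order are irrelevant to g3; the b-input set decides.
g3(b5, b2, b4) spells out as b5 * b2 * b4
g3(g3(b5, b2, b4), b3, b1) spells out as b5 * b2 * b4 * b3 * b1
commutativity sorts the factors: b1 * b2 * b3 * b4 * b5


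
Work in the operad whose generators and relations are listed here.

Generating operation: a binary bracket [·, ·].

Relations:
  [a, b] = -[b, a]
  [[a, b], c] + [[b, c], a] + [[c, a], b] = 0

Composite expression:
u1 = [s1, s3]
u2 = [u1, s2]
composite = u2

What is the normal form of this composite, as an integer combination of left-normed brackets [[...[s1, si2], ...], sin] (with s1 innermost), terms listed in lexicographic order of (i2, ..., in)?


[[s1, s3], s2]

In the tensor algebra, words opening s1 carry the s1-anchored form.
Composite bracket: [[s1, s3], s2]
Applying ab - ba throughout gives 4 signed words (2^2 = 4).
Only words starting with s1 matter:
  from s1s3s2, sign +1: term +[[s1, s3], s2]


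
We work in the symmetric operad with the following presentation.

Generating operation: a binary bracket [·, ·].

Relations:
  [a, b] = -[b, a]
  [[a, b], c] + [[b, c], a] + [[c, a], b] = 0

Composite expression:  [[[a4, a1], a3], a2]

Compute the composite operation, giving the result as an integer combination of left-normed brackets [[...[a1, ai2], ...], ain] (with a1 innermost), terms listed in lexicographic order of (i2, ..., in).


A multilinear Lie element is pinned by a1-initial words (a1 innermost).
Composite bracket: [[[a4, a1], a3], a2]
Applying ab - ba throughout gives 8 signed words (2^3 = 8).
Collect the words opening with a1:
  from a1a4a3a2, sign -1: term -[[[a1, a4], a3], a2]

-[[[a1, a4], a3], a2]


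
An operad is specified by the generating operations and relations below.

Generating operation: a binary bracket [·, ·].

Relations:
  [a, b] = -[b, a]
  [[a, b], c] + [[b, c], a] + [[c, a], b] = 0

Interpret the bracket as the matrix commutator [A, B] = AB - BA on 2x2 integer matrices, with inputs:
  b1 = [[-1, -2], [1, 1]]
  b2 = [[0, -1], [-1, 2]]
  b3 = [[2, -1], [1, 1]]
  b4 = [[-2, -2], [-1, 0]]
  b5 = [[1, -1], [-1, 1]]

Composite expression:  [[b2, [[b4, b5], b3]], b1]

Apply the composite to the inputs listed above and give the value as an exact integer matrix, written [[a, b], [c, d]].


[[-8, 16], [16, 8]]

[b4, b5] = [[1, 2], [-2, -1]]
[[b4, b5], b3] = [[0, -4], [-4, 0]]
[b2, [[b4, b5], b3]] = [[0, 8], [-8, 0]]
[[b2, [[b4, b5], b3]], b1] = [[-8, 16], [16, 8]]


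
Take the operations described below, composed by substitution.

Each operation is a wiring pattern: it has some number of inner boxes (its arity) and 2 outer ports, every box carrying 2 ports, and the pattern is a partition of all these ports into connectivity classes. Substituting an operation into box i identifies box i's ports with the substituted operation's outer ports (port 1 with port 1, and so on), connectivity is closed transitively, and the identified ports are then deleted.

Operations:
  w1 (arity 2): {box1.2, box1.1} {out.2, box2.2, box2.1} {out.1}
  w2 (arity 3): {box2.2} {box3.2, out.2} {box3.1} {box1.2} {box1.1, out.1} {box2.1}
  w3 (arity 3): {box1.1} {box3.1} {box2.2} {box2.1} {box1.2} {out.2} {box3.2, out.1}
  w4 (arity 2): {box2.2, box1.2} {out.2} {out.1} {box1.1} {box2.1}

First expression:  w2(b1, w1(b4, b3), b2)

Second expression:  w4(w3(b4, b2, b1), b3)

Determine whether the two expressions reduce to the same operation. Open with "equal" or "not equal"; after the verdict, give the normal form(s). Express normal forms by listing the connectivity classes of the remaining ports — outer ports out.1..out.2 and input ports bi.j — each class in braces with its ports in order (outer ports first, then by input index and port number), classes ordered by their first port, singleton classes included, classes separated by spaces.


not equal: they reduce to {out.1, b1.1} {out.2, b2.2} {b1.2} {b2.1} {b3.1, b3.2} {b4.1, b4.2} and {out.1} {out.2} {b1.1} {b1.2} {b2.1} {b2.2} {b3.1} {b3.2} {b4.1} {b4.2}

The first composite normalizes to {out.1, b1.1} {out.2, b2.2} {b1.2} {b2.1} {b3.1, b3.2} {b4.1, b4.2}
The second composite normalizes to {out.1} {out.2} {b1.1} {b1.2} {b2.1} {b2.2} {b3.1} {b3.2} {b4.1} {b4.2}
No match — not equal.


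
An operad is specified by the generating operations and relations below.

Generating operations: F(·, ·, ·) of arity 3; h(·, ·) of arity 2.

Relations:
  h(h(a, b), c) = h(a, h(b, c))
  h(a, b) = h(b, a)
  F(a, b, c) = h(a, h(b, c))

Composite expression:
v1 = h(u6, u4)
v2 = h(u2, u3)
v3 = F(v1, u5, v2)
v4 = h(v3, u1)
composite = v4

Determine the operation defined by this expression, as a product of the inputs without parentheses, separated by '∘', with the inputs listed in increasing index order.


With h associative and commutative, the u-input set is all that matters.
h(u6, u4) unparenthesizes to u6 ∘ u4
h(u2, u3) unparenthesizes to u2 ∘ u3
F(h(u6, u4), u5, h(u2, u3)) unparenthesizes to u6 ∘ u4 ∘ u5 ∘ u2 ∘ u3
h(F(h(u6, u4), u5, h(u2, u3)), u1) unparenthesizes to u6 ∘ u4 ∘ u5 ∘ u2 ∘ u3 ∘ u1
commutativity sorts the factors: u1 ∘ u2 ∘ u3 ∘ u4 ∘ u5 ∘ u6

u1 ∘ u2 ∘ u3 ∘ u4 ∘ u5 ∘ u6


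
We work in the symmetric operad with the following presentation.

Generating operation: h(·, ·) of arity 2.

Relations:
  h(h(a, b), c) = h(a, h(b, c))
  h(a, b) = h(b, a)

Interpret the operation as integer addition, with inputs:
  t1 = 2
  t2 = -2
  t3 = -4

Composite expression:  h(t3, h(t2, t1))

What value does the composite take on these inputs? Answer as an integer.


h(t2, t1) = 0
h(t3, h(t2, t1)) = -4

-4


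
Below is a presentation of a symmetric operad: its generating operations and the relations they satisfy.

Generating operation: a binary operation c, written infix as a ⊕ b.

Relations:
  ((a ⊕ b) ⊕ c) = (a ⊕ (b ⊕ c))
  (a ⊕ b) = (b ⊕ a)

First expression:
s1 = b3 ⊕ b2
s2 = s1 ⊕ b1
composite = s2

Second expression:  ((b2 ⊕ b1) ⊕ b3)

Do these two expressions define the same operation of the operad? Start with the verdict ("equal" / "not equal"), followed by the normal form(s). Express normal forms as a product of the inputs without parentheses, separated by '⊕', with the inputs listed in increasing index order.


Normal form of the first expression: b1 ⊕ b2 ⊕ b3
Normal form of the second expression: b1 ⊕ b2 ⊕ b3
The normal forms match — equal.

equal; the common form is b1 ⊕ b2 ⊕ b3


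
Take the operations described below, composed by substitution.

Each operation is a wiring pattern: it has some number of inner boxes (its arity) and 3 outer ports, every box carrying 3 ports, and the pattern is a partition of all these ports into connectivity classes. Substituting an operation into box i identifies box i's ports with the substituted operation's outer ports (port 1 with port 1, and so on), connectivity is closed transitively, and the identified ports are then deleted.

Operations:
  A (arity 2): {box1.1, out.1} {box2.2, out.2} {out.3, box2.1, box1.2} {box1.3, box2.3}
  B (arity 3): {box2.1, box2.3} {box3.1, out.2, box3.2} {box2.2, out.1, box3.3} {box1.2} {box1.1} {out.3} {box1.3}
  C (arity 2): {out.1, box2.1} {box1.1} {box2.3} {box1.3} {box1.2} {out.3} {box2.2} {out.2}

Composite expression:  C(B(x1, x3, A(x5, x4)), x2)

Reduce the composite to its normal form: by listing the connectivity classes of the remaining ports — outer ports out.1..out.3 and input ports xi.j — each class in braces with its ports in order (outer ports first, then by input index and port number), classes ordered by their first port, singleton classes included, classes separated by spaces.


Treat the ports identified at C as solder joints: merge, then drop.
through A, on inputs (x5, x4): {out.1, x5.1} {out.2, x4.2} {out.3, x4.1, x5.2} {x4.3, x5.3} (out.j = stage outer ports)
through B, on inputs (x1, x3, x5, x4): {out.1, x3.2, x4.1, x5.2} {out.2, x4.2, x5.1} {out.3} {x1.1} {x1.2} {x1.3} {x3.1, x3.3} {x4.3, x5.3} (out.j = stage outer ports)
through C, on inputs (x1, x3, x5, x4, x2): {out.1, x2.1} {out.2} {out.3} {x1.1} {x1.2} {x1.3} {x2.2} {x2.3} {x3.1, x3.3} {x3.2, x4.1, x5.2} {x4.2, x5.1} {x4.3, x5.3} (out.j = stage outer ports)

{out.1, x2.1} {out.2} {out.3} {x1.1} {x1.2} {x1.3} {x2.2} {x2.3} {x3.1, x3.3} {x3.2, x4.1, x5.2} {x4.2, x5.1} {x4.3, x5.3}


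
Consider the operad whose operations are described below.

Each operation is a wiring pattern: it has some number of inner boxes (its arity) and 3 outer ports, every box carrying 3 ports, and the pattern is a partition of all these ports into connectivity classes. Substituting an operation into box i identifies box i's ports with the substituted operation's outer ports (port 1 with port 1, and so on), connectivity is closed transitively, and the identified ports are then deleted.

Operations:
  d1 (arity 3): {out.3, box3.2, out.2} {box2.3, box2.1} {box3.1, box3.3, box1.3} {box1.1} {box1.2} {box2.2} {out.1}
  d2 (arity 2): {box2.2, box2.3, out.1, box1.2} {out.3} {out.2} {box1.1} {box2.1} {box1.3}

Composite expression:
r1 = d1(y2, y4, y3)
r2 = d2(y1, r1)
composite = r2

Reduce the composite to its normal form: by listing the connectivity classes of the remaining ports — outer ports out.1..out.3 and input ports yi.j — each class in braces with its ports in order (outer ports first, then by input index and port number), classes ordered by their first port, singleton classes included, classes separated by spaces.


After gluing at d2, chains via deleted ports link the y-ports.
stage d1: inputs (y2, y4, y3), connectivity {out.1} {out.2, out.3, y3.2} {y2.1} {y2.2} {y2.3, y3.1, y3.3} {y4.1, y4.3} {y4.2}, out.j its boundary
stage d2: inputs (y1, y2, y4, y3), connectivity {out.1, y1.2, y3.2} {out.2} {out.3} {y1.1} {y1.3} {y2.1} {y2.2} {y2.3, y3.1, y3.3} {y4.1, y4.3} {y4.2}, out.j its boundary

{out.1, y1.2, y3.2} {out.2} {out.3} {y1.1} {y1.3} {y2.1} {y2.2} {y2.3, y3.1, y3.3} {y4.1, y4.3} {y4.2}


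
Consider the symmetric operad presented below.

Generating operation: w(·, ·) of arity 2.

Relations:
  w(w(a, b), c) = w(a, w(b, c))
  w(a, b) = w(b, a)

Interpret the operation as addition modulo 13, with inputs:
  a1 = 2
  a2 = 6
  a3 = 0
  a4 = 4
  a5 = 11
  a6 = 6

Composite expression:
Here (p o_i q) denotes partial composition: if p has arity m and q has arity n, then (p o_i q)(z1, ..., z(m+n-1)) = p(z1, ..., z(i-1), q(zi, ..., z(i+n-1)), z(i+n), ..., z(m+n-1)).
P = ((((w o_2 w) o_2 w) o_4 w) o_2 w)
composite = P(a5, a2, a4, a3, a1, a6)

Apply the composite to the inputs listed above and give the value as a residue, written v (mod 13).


3 (mod 13)

w(a2, a4) = 10
w(w(a2, a4), a3) = 10
w(a1, a6) = 8
w(w(w(a2, a4), a3), w(a1, a6)) = 5
w(a5, w(w(w(a2, a4), a3), w(a1, a6))) = 3


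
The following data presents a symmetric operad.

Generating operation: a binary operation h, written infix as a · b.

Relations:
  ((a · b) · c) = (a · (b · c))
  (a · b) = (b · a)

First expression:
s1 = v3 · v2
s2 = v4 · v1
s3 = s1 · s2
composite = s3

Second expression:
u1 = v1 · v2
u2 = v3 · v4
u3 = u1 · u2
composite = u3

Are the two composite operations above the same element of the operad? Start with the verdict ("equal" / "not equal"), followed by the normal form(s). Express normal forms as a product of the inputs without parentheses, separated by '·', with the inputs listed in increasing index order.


equal — both sides give v1 · v2 · v3 · v4

The first expression, normalized: v1 · v2 · v3 · v4
The second expression, normalized: v1 · v2 · v3 · v4
The forms coincide; equal.


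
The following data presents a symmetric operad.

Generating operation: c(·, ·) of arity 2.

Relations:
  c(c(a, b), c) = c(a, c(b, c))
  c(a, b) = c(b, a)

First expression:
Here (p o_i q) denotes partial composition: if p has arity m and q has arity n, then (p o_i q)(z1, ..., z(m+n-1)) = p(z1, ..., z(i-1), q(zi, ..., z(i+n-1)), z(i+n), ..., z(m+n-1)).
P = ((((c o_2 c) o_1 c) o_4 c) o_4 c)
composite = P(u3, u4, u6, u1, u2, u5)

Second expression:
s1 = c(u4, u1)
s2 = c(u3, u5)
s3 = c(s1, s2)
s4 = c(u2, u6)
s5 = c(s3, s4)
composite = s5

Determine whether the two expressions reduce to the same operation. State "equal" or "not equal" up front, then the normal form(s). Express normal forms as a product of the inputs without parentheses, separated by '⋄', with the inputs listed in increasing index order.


equal: each reduces to u1 ⋄ u2 ⋄ u3 ⋄ u4 ⋄ u5 ⋄ u6

The first composite normalizes to u1 ⋄ u2 ⋄ u3 ⋄ u4 ⋄ u5 ⋄ u6
The second composite normalizes to u1 ⋄ u2 ⋄ u3 ⋄ u4 ⋄ u5 ⋄ u6
The normal forms match — equal.


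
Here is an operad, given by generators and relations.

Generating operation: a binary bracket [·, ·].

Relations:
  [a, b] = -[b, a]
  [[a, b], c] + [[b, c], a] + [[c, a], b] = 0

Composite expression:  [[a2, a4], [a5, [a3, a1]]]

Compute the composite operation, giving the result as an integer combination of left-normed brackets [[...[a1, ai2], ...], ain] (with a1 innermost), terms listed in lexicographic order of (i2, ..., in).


Left-normed coefficients sit on the a1-initial expansion words.
Composite bracket: [[a2, a4], [a5, [a3, a1]]]
The bracket unfolds into 16 signed words via [a, b] = ab - ba (2^4 = 16).
Only words starting with a1 matter:
  sign of a1a3a5a2a4 is -1, so it contributes -[[[[a1, a3], a5], a2], a4]
  sign of a1a3a5a4a2 is +1, so it contributes +[[[[a1, a3], a5], a4], a2]

-[[[[a1, a3], a5], a2], a4] + [[[[a1, a3], a5], a4], a2]


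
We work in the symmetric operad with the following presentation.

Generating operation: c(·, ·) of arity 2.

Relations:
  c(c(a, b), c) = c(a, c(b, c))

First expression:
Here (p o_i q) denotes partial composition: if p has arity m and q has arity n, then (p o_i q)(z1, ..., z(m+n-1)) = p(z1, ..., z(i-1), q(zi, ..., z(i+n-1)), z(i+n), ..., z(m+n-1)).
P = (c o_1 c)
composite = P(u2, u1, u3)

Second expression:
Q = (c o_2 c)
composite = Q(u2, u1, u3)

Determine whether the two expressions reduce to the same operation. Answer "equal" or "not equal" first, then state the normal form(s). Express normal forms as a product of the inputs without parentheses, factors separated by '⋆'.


equal: each reduces to u2 ⋆ u1 ⋆ u3

Normal form of the first expression: u2 ⋆ u1 ⋆ u3
Normal form of the second expression: u2 ⋆ u1 ⋆ u3
One common form — equal.


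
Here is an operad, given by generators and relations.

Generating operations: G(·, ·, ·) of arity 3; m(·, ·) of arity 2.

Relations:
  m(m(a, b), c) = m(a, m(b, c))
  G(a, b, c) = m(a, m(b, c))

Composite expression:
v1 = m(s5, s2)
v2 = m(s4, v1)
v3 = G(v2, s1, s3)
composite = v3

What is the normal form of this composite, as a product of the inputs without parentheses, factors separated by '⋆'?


s4 ⋆ s5 ⋆ s2 ⋆ s1 ⋆ s3

Key point: G is associative — brackets drop, the s-order remains.
m(s5, s2) collapses to s5 ⋆ s2
m(s4, m(s5, s2)) collapses to s4 ⋆ s5 ⋆ s2
G(m(s4, m(s5, s2)), s1, s3) collapses to s4 ⋆ s5 ⋆ s2 ⋆ s1 ⋆ s3
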